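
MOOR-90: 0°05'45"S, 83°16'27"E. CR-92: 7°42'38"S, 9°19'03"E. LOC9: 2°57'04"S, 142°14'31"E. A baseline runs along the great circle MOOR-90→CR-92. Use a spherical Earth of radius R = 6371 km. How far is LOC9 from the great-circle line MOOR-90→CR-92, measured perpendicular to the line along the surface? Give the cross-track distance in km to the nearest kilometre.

1083 km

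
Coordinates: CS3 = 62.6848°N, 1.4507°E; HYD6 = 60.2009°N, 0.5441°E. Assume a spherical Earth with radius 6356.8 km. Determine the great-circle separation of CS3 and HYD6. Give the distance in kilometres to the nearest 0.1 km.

279.7 km

Δφ = -2.4839°,  Δλ = -0.9066°
a = sin²(Δφ/2) + cos φ₁ cos φ₂ sin²(Δλ/2) = 0.000484
c = 2·arcsin(√a) = 0.044006 rad = 2.5214°
d = R·c = 6356.8 × 0.044006 = 279.7 km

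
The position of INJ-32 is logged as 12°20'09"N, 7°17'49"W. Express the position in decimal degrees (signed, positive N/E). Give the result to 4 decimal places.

lat: 12.3358° N → +12.3358°
lon: 7.2969° W → -7.2969°

+12.3358°, -7.2969°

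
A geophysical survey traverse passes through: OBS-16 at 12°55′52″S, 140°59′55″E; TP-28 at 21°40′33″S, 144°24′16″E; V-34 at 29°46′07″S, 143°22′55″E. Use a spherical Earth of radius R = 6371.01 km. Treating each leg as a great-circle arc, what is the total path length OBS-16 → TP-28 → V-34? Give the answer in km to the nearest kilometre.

OBS-16: φ = -12.93111°, λ = +140.99861°
TP-28: φ = -21.67583°, λ = +144.40444°
V-34: φ = -29.76861°, λ = +143.38194°
OBS-16→TP-28: c = 0.162809 rad, d = 1037.26 km
TP-28→V-34: c = 0.142155 rad, d = 905.67 km
Total = 1037.26 + 905.67 = 1942.93 km

1943 km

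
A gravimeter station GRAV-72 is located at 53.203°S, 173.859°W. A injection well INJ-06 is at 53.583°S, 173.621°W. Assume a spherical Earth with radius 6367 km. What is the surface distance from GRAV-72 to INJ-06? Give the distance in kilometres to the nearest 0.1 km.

45.1 km

Δφ = -0.3800°,  Δλ = 0.2380°
a = sin²(Δφ/2) + cos φ₁ cos φ₂ sin²(Δλ/2) = 0.000013
c = 2·arcsin(√a) = 0.007080 rad = 0.4056°
d = R·c = 6367 × 0.007080 = 45.1 km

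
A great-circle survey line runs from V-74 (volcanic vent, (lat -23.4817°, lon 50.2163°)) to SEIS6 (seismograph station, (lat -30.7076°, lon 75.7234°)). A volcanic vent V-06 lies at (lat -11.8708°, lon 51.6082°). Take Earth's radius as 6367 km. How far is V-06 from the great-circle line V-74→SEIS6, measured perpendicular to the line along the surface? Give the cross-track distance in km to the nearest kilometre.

δ₁₃ = central angle V-74→V-06 = 0.203960 rad  (haversine)
θ₁₃ = bearing V-74→V-06 = 6.740°,  θ₁₂ = bearing V-74→SEIS6 = 113.264°
dₓₜ = R·arcsin(sin δ₁₃ · sin(θ₁₃ − θ₁₂)) = 6367·arcsin(0.20255·sin(-106.524°)) = -1244.275 km
|dₓₜ| = 1244.275 km

1244 km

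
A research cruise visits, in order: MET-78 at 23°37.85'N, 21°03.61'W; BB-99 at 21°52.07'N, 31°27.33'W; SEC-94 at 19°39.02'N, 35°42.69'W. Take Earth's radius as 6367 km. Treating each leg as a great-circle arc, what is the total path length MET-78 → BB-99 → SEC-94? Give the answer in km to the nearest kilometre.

1589 km

MET-78: φ = +23.63083°, λ = -21.06017°
BB-99: φ = +21.86783°, λ = -31.45550°
SEC-94: φ = +19.65033°, λ = -35.71150°
MET-78→BB-99: c = 0.170080 rad, d = 1082.90 km
BB-99→SEC-94: c = 0.079506 rad, d = 506.22 km
Total = 1082.90 + 506.22 = 1589.12 km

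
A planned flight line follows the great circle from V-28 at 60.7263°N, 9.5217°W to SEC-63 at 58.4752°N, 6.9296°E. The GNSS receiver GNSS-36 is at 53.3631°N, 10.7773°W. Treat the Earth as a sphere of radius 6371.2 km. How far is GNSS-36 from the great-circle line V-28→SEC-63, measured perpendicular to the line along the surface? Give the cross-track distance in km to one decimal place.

δ₁₃ = central angle V-28→GNSS-36 = 0.129058 rad  (haversine)
θ₁₃ = bearing V-28→GNSS-36 = 185.831°,  θ₁₂ = bearing V-28→SEC-63 = 97.923°
dₓₜ = R·arcsin(sin δ₁₃ · sin(θ₁₃ − θ₁₂)) = 6371.2·arcsin(0.12870·sin(87.909°)) = 821.701 km
|dₓₜ| = 821.701 km

821.7 km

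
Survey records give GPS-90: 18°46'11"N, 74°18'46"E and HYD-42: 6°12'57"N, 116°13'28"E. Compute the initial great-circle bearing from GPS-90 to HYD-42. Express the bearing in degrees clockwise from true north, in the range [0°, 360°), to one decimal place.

GPS-90: φ = +18.76972°, λ = +74.31278°
HYD-42: φ = +6.21583°, λ = +116.22444°
Δλ = 41.9117°
y = sin Δλ · cos φ₂ = 0.664057
x = cos φ₁ sin φ₂ − sin φ₁ cos φ₂ cos Δλ = -0.135526
θ = atan2(y, x) = 101.5350° → 101.5350° (mod 360°)

101.5°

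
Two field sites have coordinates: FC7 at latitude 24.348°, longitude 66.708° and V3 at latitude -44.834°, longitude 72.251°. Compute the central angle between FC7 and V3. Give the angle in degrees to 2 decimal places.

69.37°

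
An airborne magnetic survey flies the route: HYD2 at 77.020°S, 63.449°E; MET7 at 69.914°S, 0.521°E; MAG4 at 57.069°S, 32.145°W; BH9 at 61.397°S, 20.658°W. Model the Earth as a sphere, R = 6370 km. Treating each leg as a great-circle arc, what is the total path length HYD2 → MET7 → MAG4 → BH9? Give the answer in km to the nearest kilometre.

HYD2→MET7: c = 0.316640 rad, d = 2016.99 km
MET7→MAG4: c = 0.331838 rad, d = 2113.81 km
MAG4→BH9: c = 0.127086 rad, d = 809.54 km
Total = 2016.99 + 2113.81 + 809.54 = 4940.34 km

4940 km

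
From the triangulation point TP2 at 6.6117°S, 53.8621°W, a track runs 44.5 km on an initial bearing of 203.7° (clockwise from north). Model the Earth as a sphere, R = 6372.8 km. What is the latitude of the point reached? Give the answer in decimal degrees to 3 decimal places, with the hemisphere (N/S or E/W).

6.978°S

δ = d/R = 44.5/6372.8 = 0.006983 rad
φ₂ = arcsin(sin φ₁ cos δ + cos φ₁ sin δ cos θ)
   = arcsin(-0.11514·0.99998 + 0.99335·0.00698·-0.91566) = -6.97802°
λ₂ = λ₁ + atan2(sin θ sin δ cos φ₁, cos δ − sin φ₁ sin φ₂) = -54.02411°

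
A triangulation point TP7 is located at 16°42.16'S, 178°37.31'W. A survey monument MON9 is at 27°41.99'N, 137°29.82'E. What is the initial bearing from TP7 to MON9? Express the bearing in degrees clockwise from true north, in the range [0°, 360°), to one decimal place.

315.7°

TP7: φ = -16.70267°, λ = -178.62183°
MON9: φ = +27.69983°, λ = +137.49700°
Δλ = -43.8812°
y = sin Δλ · cos φ₂ = -0.613725
x = cos φ₁ sin φ₂ − sin φ₁ cos φ₂ cos Δλ = 0.628642
θ = atan2(y, x) = -44.3121° → 315.6879° (mod 360°)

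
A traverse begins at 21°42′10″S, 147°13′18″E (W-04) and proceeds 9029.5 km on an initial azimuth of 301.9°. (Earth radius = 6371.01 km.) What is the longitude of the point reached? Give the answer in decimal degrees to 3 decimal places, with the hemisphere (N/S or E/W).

78.999°E

W-04: φ = -21.70278°, λ = +147.22167°
δ = d/R = 9029.5/6371.01 = 1.417279 rad
φ₂ = arcsin(sin φ₁ cos δ + cos φ₁ sin δ cos θ)
   = arcsin(-0.36979·0.15291 + 0.92911·0.98824·0.52844) = 25.38248°
λ₂ = λ₁ + atan2(sin θ sin δ cos φ₁, cos δ − sin φ₁ sin φ₂) = 78.99920°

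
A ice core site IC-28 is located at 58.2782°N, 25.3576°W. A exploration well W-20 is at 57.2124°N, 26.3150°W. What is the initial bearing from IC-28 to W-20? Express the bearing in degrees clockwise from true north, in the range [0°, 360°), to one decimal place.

206.0°

Δλ = -0.9574°
y = sin Δλ · cos φ₂ = -0.009048
x = cos φ₁ sin φ₂ − sin φ₁ cos φ₂ cos Δλ = -0.018536
θ = atan2(y, x) = -153.9811° → 206.0189° (mod 360°)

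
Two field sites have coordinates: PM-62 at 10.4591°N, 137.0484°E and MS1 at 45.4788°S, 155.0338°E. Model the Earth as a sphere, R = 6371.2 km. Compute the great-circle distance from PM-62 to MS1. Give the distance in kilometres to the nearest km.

6476 km

Δφ = -55.9379°,  Δλ = 17.9854°
a = sin²(Δφ/2) + cos φ₁ cos φ₂ sin²(Δλ/2) = 0.236801
c = 2·arcsin(√a) = 1.016438 rad = 58.2376°
d = R·c = 6371.2 × 1.016438 = 6475.9 km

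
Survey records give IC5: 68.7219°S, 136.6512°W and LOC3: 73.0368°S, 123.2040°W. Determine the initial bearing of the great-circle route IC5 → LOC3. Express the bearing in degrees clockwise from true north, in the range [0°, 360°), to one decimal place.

140.6°

Δλ = 13.4472°
y = sin Δλ · cos φ₂ = 0.067848
x = cos φ₁ sin φ₂ − sin φ₁ cos φ₂ cos Δλ = -0.082691
θ = atan2(y, x) = 140.6313° → 140.6313° (mod 360°)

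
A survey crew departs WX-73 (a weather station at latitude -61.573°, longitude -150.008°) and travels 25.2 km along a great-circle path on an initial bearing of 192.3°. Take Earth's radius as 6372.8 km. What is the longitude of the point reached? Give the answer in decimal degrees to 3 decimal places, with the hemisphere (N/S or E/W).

δ = d/R = 25.2/6372.8 = 0.003954 rad
φ₂ = arcsin(sin φ₁ cos δ + cos φ₁ sin δ cos θ)
   = arcsin(-0.87942·0.99999 + 0.47604·0.00395·-0.97705) = -61.79433°
λ₂ = λ₁ + atan2(sin θ sin δ cos φ₁, cos δ − sin φ₁ sin φ₂) = -150.11012°

150.110°W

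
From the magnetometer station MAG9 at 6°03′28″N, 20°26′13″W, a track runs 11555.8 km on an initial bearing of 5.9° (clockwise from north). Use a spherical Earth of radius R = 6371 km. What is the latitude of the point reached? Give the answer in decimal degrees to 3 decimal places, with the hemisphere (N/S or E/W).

69.178°N

MAG9: φ = +6.05778°, λ = -20.43694°
δ = d/R = 11555.8/6371 = 1.813813 rad
φ₂ = arcsin(sin φ₁ cos δ + cos φ₁ sin δ cos θ)
   = arcsin(0.10553·-0.24063 + 0.99442·0.97062·0.99470) = 69.17807°
λ₂ = λ₁ + atan2(sin θ sin δ cos φ₁, cos δ − sin φ₁ sin φ₂) = 143.26221°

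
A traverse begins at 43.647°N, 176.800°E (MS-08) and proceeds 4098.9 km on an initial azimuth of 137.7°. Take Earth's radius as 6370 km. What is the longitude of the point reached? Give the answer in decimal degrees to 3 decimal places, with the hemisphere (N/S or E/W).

158.679°W

δ = d/R = 4098.9/6370 = 0.643469 rad
φ₂ = arcsin(sin φ₁ cos δ + cos φ₁ sin δ cos θ)
   = arcsin(0.69021·0.80002 + 0.72361·0.59997·-0.73963) = 13.36046°
λ₂ = λ₁ + atan2(sin θ sin δ cos φ₁, cos δ − sin φ₁ sin φ₂) = -158.67925°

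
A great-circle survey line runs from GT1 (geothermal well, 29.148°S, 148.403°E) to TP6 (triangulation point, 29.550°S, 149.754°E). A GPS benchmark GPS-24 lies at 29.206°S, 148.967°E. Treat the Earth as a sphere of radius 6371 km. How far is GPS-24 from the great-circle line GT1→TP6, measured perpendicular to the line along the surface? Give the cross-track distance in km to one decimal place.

δ₁₃ = central angle GT1→GPS-24 = 0.008654 rad  (haversine)
θ₁₃ = bearing GT1→GPS-24 = 96.855°,  θ₁₂ = bearing GT1→TP6 = 109.179°
dₓₜ = R·arcsin(sin δ₁₃ · sin(θ₁₃ − θ₁₂)) = 6371·arcsin(0.00865·sin(-12.324°)) = -11.768 km
|dₓₜ| = 11.768 km

11.8 km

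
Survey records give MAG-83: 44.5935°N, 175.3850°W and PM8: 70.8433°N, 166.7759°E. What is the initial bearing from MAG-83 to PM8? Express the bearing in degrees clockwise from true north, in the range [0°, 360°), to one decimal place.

347.5°

Δλ = -17.8391°
y = sin Δλ · cos φ₂ = -0.100528
x = cos φ₁ sin φ₂ − sin φ₁ cos φ₂ cos Δλ = 0.453362
θ = atan2(y, x) = -12.5024° → 347.4976° (mod 360°)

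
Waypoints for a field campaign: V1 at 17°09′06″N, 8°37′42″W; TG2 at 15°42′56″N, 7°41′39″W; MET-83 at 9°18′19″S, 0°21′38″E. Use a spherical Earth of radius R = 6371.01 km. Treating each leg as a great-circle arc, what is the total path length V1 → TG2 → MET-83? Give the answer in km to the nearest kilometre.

V1: φ = +17.15167°, λ = -8.62833°
TG2: φ = +15.71556°, λ = -7.69417°
MET-83: φ = -9.30528°, λ = +0.36056°
V1→TG2: c = 0.029543 rad, d = 188.22 km
TG2→MET-83: c = 0.458353 rad, d = 2920.17 km
Total = 188.22 + 2920.17 = 3108.39 km

3108 km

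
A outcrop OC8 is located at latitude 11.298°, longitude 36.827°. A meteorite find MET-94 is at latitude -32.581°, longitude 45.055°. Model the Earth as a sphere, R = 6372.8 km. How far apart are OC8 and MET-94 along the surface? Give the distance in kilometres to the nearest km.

4958 km

Δφ = -43.8790°,  Δλ = 8.2280°
a = sin²(Δφ/2) + cos φ₁ cos φ₂ sin²(Δλ/2) = 0.143850
c = 2·arcsin(√a) = 0.778027 rad = 44.5777°
d = R·c = 6372.8 × 0.778027 = 4958.2 km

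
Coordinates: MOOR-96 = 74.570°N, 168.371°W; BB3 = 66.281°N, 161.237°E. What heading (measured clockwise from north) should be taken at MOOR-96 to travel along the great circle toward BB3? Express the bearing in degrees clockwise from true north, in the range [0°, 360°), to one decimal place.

245.9°

Δλ = -30.3920°
y = sin Δλ · cos φ₂ = -0.203504
x = cos φ₁ sin φ₂ − sin φ₁ cos φ₂ cos Δλ = -0.090883
θ = atan2(y, x) = -114.0650° → 245.9350° (mod 360°)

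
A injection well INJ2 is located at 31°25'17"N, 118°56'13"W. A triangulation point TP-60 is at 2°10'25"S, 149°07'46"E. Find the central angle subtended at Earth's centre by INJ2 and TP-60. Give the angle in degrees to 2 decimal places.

92.78°

INJ2: φ = +31.42139°, λ = -118.93694°
TP-60: φ = -2.17361°, λ = +149.12944°
Δφ = -33.5950°,  Δλ = -91.9336°
a = sin²(Δφ/2) + cos φ₁ cos φ₂ sin²(Δλ/2) = 0.524273
c = 2·arcsin(√a) = 1.619361 rad = 92.7825°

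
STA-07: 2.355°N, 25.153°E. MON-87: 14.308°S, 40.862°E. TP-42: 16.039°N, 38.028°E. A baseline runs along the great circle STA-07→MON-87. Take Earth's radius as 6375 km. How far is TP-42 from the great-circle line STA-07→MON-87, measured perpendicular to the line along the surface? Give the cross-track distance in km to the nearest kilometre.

δ₁₃ = central angle STA-07→TP-42 = 0.325557 rad  (haversine)
θ₁₃ = bearing STA-07→TP-42 = 42.033°,  θ₁₂ = bearing STA-07→MON-87 = 137.395°
dₓₜ = R·arcsin(sin δ₁₃ · sin(θ₁₃ − θ₁₂)) = 6375·arcsin(0.31984·sin(-95.361°)) = -2066.012 km
|dₓₜ| = 2066.012 km

2066 km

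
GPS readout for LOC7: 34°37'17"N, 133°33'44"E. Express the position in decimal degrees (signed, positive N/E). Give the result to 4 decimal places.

+34.6214°, +133.5622°

lat: 34.6214° N → +34.6214°
lon: 133.5622° E → +133.5622°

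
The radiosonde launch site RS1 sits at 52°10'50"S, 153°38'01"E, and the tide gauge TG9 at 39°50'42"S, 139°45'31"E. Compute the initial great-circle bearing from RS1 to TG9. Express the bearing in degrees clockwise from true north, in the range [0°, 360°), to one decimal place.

316.8°

RS1: φ = -52.18056°, λ = +153.63361°
TG9: φ = -39.84500°, λ = +139.75861°
Δλ = -13.8750°
y = sin Δλ · cos φ₂ = -0.184117
x = cos φ₁ sin φ₂ − sin φ₁ cos φ₂ cos Δλ = 0.195940
θ = atan2(y, x) = -43.2183° → 316.7817° (mod 360°)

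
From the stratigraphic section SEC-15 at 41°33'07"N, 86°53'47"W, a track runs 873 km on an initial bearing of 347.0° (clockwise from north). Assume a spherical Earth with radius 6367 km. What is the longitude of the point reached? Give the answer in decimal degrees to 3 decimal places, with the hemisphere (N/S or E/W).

89.592°W

SEC-15: φ = +41.55194°, λ = -86.89639°
δ = d/R = 873/6367 = 0.137113 rad
φ₂ = arcsin(sin φ₁ cos δ + cos φ₁ sin δ cos θ)
   = arcsin(0.66330·0.99061 + 0.74835·0.13668·0.97437) = 49.17764°
λ₂ = λ₁ + atan2(sin θ sin δ cos φ₁, cos δ − sin φ₁ sin φ₂) = -89.59226°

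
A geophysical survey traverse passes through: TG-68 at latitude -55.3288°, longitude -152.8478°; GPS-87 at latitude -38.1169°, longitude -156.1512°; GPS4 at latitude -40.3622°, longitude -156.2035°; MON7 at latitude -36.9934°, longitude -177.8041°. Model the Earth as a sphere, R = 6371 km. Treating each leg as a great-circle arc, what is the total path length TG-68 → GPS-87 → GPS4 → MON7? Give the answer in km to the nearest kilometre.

TG-68→GPS-87: c = 0.302907 rad, d = 1929.82 km
GPS-87→GPS4: c = 0.039194 rad, d = 249.71 km
GPS4→MON7: c = 0.299336 rad, d = 1907.07 km
Total = 1929.82 + 249.71 + 1907.07 = 4086.60 km

4087 km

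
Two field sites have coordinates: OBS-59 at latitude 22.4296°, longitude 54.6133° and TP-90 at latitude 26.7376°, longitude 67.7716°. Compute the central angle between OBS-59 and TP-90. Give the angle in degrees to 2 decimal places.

Δφ = 4.3080°,  Δλ = 13.1583°
a = sin²(Δφ/2) + cos φ₁ cos φ₂ sin²(Δλ/2) = 0.012250
c = 2·arcsin(√a) = 0.221811 rad = 12.7088°

12.71°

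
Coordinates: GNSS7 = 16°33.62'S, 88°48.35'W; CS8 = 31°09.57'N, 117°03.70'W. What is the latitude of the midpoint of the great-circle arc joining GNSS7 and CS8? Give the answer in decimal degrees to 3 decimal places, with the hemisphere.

7.524°N

GNSS7: φ = -16.56033°, λ = -88.80583°
CS8: φ = +31.15950°, λ = -117.06167°
Bx = cos φ₂ cos Δλ = 0.753764,  By = cos φ₂ sin Δλ = -0.405111
φₘ = atan2(sin φ₁ + sin φ₂, √((cos φ₁ + Bx)² + By²)) = 7.52393°
λₘ = λ₁ + atan2(By, cos φ₁ + Bx) = -102.11673°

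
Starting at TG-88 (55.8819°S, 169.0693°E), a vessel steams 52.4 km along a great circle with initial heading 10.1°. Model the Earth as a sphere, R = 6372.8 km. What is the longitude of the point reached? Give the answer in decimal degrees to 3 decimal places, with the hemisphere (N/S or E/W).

δ = d/R = 52.4/6372.8 = 0.008222 rad
φ₂ = arcsin(sin φ₁ cos δ + cos φ₁ sin δ cos θ)
   = arcsin(-0.82788·0.99997 + 0.56090·0.00822·0.98450) = -55.41800°
λ₂ = λ₁ + atan2(sin θ sin δ cos φ₁, cos δ − sin φ₁ sin φ₂) = 169.21486°

169.215°E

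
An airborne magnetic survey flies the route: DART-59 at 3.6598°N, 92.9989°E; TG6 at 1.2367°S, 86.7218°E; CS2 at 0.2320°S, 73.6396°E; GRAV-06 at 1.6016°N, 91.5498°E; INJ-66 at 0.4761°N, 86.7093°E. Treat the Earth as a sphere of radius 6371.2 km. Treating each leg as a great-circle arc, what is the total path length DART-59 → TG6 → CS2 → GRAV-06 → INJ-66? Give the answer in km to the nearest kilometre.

4898 km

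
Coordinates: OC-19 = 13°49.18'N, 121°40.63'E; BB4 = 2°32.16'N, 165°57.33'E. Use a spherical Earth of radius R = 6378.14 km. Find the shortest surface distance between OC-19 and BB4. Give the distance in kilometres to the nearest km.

OC-19: φ = +13.81967°, λ = +121.67717°
BB4: φ = +2.53600°, λ = +165.95550°
Δφ = -11.2837°,  Δλ = 44.2783°
a = sin²(Δφ/2) + cos φ₁ cos φ₂ sin²(Δλ/2) = 0.147440
c = 2·arcsin(√a) = 0.788204 rad = 45.1608°
d = R·c = 6378.14 × 0.788204 = 5027.3 km

5027 km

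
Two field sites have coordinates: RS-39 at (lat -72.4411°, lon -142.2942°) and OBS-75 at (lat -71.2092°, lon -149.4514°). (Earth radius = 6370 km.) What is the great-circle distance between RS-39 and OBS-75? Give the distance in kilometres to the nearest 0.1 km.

Δφ = 1.2319°,  Δλ = -7.1572°
a = sin²(Δφ/2) + cos φ₁ cos φ₂ sin²(Δλ/2) = 0.000494
c = 2·arcsin(√a) = 0.044463 rad = 2.5476°
d = R·c = 6370 × 0.044463 = 283.2 km

283.2 km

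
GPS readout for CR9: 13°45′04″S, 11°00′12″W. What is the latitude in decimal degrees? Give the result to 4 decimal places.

13.7511°S

13° + 45′/60 + 4″/3600 = 13 + 0.75000 + 0.00111 = 13.7511°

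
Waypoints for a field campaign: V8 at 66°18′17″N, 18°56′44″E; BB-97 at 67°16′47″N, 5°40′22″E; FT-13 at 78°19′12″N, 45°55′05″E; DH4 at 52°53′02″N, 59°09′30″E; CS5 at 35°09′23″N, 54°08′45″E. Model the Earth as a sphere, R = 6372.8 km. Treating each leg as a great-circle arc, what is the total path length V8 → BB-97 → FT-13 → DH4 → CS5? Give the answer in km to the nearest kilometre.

7218 km

V8: φ = +66.30472°, λ = +18.94556°
BB-97: φ = +67.27972°, λ = +5.67278°
FT-13: φ = +78.32000°, λ = +45.91806°
DH4: φ = +52.88389°, λ = +59.15833°
CS5: φ = +35.15639°, λ = +54.14583°
V8→BB-97: c = 0.092671 rad, d = 590.58 km
BB-97→FT-13: c = 0.272935 rad, d = 1739.36 km
FT-13→DH4: c = 0.451445 rad, d = 2876.97 km
DH4→CS5: c = 0.315541 rad, d = 2010.88 km
Total = 590.58 + 1739.36 + 2876.97 + 2010.88 = 7217.79 km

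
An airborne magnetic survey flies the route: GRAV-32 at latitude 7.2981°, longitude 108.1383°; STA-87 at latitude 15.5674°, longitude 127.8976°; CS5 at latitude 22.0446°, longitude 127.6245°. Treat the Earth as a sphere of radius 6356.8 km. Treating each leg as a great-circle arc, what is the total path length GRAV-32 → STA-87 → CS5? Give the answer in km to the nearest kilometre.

3053 km

GRAV-32→STA-87: c = 0.367179 rad, d = 2334.09 km
STA-87→CS5: c = 0.113138 rad, d = 719.20 km
Total = 2334.09 + 719.20 = 3053.28 km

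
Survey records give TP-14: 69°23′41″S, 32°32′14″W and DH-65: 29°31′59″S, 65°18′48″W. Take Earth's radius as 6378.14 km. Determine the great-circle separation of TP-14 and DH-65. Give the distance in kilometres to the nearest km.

4903 km

TP-14: φ = -69.39472°, λ = -32.53722°
DH-65: φ = -29.53306°, λ = -65.31333°
Δφ = 39.8617°,  Δλ = -32.7761°
a = sin²(Δφ/2) + cos φ₁ cos φ₂ sin²(Δλ/2) = 0.140578
c = 2·arcsin(√a) = 0.768658 rad = 44.0408°
d = R·c = 6378.14 × 0.768658 = 4902.6 km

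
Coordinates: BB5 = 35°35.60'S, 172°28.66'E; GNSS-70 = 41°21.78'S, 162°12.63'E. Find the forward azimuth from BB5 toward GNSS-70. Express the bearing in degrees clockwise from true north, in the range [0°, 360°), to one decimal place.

BB5: φ = -35.59333°, λ = +172.47767°
GNSS-70: φ = -41.36300°, λ = +162.21050°
Δλ = -10.2672°
y = sin Δλ · cos φ₂ = -0.133775
x = cos φ₁ sin φ₂ − sin φ₁ cos φ₂ cos Δλ = -0.107524
θ = atan2(y, x) = -128.7914° → 231.2086° (mod 360°)

231.2°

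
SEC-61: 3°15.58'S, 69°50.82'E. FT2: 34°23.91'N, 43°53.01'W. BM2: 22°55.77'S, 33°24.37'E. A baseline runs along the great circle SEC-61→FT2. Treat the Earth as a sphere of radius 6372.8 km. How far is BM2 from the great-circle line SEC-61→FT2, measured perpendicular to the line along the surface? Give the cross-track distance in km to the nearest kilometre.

4112 km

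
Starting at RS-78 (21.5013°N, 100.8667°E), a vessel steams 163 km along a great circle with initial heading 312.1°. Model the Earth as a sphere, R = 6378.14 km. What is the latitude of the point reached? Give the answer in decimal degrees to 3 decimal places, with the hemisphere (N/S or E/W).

22.479°N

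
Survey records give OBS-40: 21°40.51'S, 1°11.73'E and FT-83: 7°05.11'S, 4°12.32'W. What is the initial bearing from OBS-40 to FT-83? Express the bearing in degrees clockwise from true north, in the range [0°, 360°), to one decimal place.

OBS-40: φ = -21.67517°, λ = +1.19550°
FT-83: φ = -7.08517°, λ = -4.20533°
Δλ = -5.4008°
y = sin Δλ · cos φ₂ = -0.093404
x = cos φ₁ sin φ₂ − sin φ₁ cos φ₂ cos Δλ = 0.250273
θ = atan2(y, x) = -20.4660° → 339.5340° (mod 360°)

339.5°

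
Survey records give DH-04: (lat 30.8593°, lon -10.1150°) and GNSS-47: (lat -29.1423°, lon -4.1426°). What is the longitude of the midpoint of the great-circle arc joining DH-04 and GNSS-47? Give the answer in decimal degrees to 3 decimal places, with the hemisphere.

7.103°W

Bx = cos φ₂ cos Δλ = 0.868672,  By = cos φ₂ sin Δλ = 0.090878
φₘ = atan2(sin φ₁ + sin φ₂, √((cos φ₁ + Bx)² + By²)) = 0.85967°
λₘ = λ₁ + atan2(By, cos φ₁ + Bx) = -7.10294°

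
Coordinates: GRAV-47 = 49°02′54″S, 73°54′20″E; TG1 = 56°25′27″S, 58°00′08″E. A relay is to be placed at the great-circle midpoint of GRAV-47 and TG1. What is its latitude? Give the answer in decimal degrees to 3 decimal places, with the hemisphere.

GRAV-47: φ = -49.04833°, λ = +73.90556°
TG1: φ = -56.42417°, λ = +58.00222°
Bx = cos φ₂ cos Δλ = 0.531873,  By = cos φ₂ sin Δλ = -0.151541
φₘ = atan2(sin φ₁ + sin φ₂, √((cos φ₁ + Bx)² + By²)) = -53.00072°
λₘ = λ₁ + atan2(By, cos φ₁ + Bx) = 66.63189°

53.001°S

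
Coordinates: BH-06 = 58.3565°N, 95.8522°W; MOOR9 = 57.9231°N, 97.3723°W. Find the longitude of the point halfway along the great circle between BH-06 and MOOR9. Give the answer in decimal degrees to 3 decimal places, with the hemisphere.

96.617°W

Bx = cos φ₂ cos Δλ = 0.530870,  By = cos φ₂ sin Δλ = -0.014088
φₘ = atan2(sin φ₁ + sin φ₂, √((cos φ₁ + Bx)² + By²)) = 58.14206°
λₘ = λ₁ + atan2(By, cos φ₁ + Bx) = -96.61688°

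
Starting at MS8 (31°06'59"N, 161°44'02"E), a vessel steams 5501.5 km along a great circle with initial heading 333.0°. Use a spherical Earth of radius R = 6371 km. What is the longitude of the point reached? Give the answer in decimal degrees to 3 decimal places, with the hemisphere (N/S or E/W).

MS8: φ = +31.11639°, λ = +161.73389°
δ = d/R = 5501.5/6371 = 0.863522 rad
φ₂ = arcsin(sin φ₁ cos δ + cos φ₁ sin δ cos θ)
   = arcsin(0.51678·0.64976 + 0.85612·0.76014·0.89101) = 66.29416°
λ₂ = λ₁ + atan2(sin θ sin δ cos φ₁, cos δ − sin φ₁ sin φ₂) = 102.60138°

102.601°E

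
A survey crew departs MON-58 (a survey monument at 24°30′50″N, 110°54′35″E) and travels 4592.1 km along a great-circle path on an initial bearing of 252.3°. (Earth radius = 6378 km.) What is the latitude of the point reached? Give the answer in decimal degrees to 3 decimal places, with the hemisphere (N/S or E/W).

7.443°N

MON-58: φ = +24.51389°, λ = +110.90972°
δ = d/R = 4592.1/6378 = 0.719991 rad
φ₂ = arcsin(sin φ₁ cos δ + cos φ₁ sin δ cos θ)
   = arcsin(0.41491·0.75181 + 0.90986·0.65938·-0.30403) = 7.44272°
λ₂ = λ₁ + atan2(sin θ sin δ cos φ₁, cos δ − sin φ₁ sin φ₂) = 71.60083°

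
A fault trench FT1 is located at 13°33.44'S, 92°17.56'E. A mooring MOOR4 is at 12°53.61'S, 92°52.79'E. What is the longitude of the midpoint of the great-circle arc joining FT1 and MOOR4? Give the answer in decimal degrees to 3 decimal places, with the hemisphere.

92.587°E

FT1: φ = -13.55733°, λ = +92.29267°
MOOR4: φ = -12.89350°, λ = +92.87983°
Bx = cos φ₂ cos Δλ = 0.974735,  By = cos φ₂ sin Δλ = 0.009989
φₘ = atan2(sin φ₁ + sin φ₂, √((cos φ₁ + Bx)² + By²)) = -13.22558°
λₘ = λ₁ + atan2(By, cos φ₁ + Bx) = 92.58665°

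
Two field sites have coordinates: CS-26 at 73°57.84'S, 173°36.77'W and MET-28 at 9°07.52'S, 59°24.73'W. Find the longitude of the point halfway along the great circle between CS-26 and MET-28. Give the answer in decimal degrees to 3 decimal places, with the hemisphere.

75.492°W

CS-26: φ = -73.96400°, λ = -173.61283°
MET-28: φ = -9.12533°, λ = -59.41217°
Bx = cos φ₂ cos Δλ = -0.404745,  By = cos φ₂ sin Δλ = 0.900571
φₘ = atan2(sin φ₁ + sin φ₂, √((cos φ₁ + Bx)² + By²)) = -50.90765°
λₘ = λ₁ + atan2(By, cos φ₁ + Bx) = -75.49202°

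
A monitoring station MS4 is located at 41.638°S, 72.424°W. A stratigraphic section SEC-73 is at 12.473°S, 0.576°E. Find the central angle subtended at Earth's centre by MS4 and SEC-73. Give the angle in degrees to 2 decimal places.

Δφ = 29.1650°,  Δλ = 73.0000°
a = sin²(Δφ/2) + cos φ₁ cos φ₂ sin²(Δλ/2) = 0.321575
c = 2·arcsin(√a) = 1.205902 rad = 69.0931°

69.09°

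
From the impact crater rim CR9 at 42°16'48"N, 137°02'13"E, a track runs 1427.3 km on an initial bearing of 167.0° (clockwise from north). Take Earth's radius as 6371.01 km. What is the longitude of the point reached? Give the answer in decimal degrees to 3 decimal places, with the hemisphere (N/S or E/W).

140.336°E

CR9: φ = +42.28000°, λ = +137.03694°
δ = d/R = 1427.3/6371.01 = 0.224030 rad
φ₂ = arcsin(sin φ₁ cos δ + cos φ₁ sin δ cos θ)
   = arcsin(0.67275·0.97501 + 0.73987·0.22216·-0.97437) = 29.72156°
λ₂ = λ₁ + atan2(sin θ sin δ cos φ₁, cos δ − sin φ₁ sin φ₂) = 140.33590°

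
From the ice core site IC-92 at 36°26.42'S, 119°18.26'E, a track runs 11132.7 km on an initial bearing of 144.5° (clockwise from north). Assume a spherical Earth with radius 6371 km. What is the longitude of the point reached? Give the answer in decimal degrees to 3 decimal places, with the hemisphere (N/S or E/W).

103.494°W

IC-92: φ = -36.44033°, λ = +119.30433°
δ = d/R = 11132.7/6371 = 1.747402 rad
φ₂ = arcsin(sin φ₁ cos δ + cos φ₁ sin δ cos θ)
   = arcsin(-0.59399·-0.17569 + 0.80448·0.98445·-0.81412) = -32.71035°
λ₂ = λ₁ + atan2(sin θ sin δ cos φ₁, cos δ − sin φ₁ sin φ₂) = -103.49378°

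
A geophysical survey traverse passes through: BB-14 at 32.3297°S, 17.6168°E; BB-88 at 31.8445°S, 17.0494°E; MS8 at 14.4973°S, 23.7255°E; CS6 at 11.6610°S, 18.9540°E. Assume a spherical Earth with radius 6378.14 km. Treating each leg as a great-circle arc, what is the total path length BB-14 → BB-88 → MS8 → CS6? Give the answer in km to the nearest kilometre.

2729 km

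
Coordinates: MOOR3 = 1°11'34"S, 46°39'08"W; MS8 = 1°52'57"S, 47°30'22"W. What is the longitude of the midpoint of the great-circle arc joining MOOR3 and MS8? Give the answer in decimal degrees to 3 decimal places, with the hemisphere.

47.079°W

MOOR3: φ = -1.19278°, λ = -46.65222°
MS8: φ = -1.88250°, λ = -47.50611°
Bx = cos φ₂ cos Δλ = 0.999349,  By = cos φ₂ sin Δλ = -0.014895
φₘ = atan2(sin φ₁ + sin φ₂, √((cos φ₁ + Bx)² + By²)) = -1.53768°
λₘ = λ₁ + atan2(By, cos φ₁ + Bx) = -47.07910°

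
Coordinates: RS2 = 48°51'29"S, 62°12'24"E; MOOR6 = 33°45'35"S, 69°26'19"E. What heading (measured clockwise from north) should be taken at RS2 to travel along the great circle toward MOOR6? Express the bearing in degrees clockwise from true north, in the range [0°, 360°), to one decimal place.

22.3°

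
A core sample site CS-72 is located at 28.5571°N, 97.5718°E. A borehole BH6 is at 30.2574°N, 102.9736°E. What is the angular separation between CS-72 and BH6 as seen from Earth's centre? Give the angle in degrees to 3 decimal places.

5.003°

Δφ = 1.7003°,  Δλ = 5.4018°
a = sin²(Δφ/2) + cos φ₁ cos φ₂ sin²(Δλ/2) = 0.001905
c = 2·arcsin(√a) = 0.087316 rad = 5.0028°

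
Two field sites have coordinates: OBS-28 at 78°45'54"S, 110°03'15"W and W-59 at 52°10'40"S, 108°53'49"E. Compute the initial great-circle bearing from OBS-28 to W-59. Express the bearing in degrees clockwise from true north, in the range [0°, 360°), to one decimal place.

OBS-28: φ = -78.76500°, λ = -110.05417°
W-59: φ = -52.17778°, λ = +108.89694°
Δλ = -141.0489°
y = sin Δλ · cos φ₂ = -0.385501
x = cos φ₁ sin φ₂ − sin φ₁ cos φ₂ cos Δλ = -0.621649
θ = atan2(y, x) = -148.1959° → 211.8041° (mod 360°)

211.8°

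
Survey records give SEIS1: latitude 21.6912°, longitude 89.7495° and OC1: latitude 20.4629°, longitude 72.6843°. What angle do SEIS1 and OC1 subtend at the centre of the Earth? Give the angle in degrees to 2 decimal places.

Δφ = -1.2283°,  Δλ = -17.0652°
a = sin²(Δφ/2) + cos φ₁ cos φ₂ sin²(Δλ/2) = 0.019280
c = 2·arcsin(√a) = 0.278602 rad = 15.9627°

15.96°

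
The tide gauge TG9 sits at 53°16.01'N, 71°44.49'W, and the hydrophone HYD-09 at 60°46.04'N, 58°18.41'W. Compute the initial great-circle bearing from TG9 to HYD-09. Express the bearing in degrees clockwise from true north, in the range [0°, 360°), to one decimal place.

38.8°

TG9: φ = +53.26683°, λ = -71.74150°
HYD-09: φ = +60.76733°, λ = -58.30683°
Δλ = 13.4347°
y = sin Δλ · cos φ₂ = 0.113463
x = cos φ₁ sin φ₂ − sin φ₁ cos φ₂ cos Δλ = 0.141245
θ = atan2(y, x) = 38.7752° → 38.7752° (mod 360°)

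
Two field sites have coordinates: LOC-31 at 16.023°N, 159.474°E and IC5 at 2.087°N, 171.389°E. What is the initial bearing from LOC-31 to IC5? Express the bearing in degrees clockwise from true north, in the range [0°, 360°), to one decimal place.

Δλ = 11.9150°
y = sin Δλ · cos φ₂ = 0.206323
x = cos φ₁ sin φ₂ − sin φ₁ cos φ₂ cos Δλ = -0.234895
θ = atan2(y, x) = 138.7051° → 138.7051° (mod 360°)

138.7°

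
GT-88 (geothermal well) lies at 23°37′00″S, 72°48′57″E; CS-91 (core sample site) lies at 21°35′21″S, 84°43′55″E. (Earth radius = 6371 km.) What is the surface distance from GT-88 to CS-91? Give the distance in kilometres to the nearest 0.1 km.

1243.4 km

GT-88: φ = -23.61667°, λ = +72.81583°
CS-91: φ = -21.58917°, λ = +84.73194°
Δφ = 2.0275°,  Δλ = 11.9161°
a = sin²(Δφ/2) + cos φ₁ cos φ₂ sin²(Δλ/2) = 0.009493
c = 2·arcsin(√a) = 0.195169 rad = 11.1824°
d = R·c = 6371 × 0.195169 = 1243.4 km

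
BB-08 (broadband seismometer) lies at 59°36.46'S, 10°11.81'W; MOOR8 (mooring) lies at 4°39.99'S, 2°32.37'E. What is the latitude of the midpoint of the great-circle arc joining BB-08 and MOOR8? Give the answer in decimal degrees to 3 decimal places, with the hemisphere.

32.280°S

BB-08: φ = -59.60767°, λ = -10.19683°
MOOR8: φ = -4.66650°, λ = +2.53950°
Bx = cos φ₂ cos Δλ = 0.972162,  By = cos φ₂ sin Δλ = 0.219734
φₘ = atan2(sin φ₁ + sin φ₂, √((cos φ₁ + Bx)² + By²)) = -32.27986°
λₘ = λ₁ + atan2(By, cos φ₁ + Bx) = -1.74107°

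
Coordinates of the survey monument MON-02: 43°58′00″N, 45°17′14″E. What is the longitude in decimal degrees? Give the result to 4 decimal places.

45.2872°E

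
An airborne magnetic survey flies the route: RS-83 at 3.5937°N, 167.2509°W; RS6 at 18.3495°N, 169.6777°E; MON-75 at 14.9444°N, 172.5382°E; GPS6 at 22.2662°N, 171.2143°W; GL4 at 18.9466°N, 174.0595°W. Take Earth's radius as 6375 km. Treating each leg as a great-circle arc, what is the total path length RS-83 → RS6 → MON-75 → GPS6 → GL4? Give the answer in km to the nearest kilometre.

5856 km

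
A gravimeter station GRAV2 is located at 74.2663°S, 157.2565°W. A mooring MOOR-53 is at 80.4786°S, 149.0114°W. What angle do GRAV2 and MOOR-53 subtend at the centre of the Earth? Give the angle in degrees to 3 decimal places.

6.453°

Δφ = -6.2123°,  Δλ = 8.2451°
a = sin²(Δφ/2) + cos φ₁ cos φ₂ sin²(Δλ/2) = 0.003168
c = 2·arcsin(√a) = 0.112628 rad = 6.4531°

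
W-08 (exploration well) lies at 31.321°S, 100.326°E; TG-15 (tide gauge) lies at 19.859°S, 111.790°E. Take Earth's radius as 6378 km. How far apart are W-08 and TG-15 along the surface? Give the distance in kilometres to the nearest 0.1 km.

Δφ = 11.4620°,  Δλ = 11.4640°
a = sin²(Δφ/2) + cos φ₁ cos φ₂ sin²(Δλ/2) = 0.017986
c = 2·arcsin(√a) = 0.269037 rad = 15.4147°
d = R·c = 6378 × 0.269037 = 1715.9 km

1715.9 km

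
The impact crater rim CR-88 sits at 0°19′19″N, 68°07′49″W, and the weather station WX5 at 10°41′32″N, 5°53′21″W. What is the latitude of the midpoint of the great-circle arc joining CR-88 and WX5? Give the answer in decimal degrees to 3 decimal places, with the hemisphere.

6.426°N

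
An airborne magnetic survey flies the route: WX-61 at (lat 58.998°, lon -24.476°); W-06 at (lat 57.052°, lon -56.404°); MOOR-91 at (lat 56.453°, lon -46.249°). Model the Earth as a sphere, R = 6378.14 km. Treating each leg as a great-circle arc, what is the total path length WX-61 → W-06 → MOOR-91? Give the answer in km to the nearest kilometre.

2499 km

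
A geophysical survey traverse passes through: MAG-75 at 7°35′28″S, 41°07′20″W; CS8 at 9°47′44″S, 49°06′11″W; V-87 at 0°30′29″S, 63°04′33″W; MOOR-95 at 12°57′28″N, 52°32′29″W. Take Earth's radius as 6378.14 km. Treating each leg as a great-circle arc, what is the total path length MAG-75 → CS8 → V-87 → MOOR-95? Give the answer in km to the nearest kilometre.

4670 km

MAG-75: φ = -7.59111°, λ = -41.12222°
CS8: φ = -9.79556°, λ = -49.10306°
V-87: φ = -0.50806°, λ = -63.07583°
MOOR-95: φ = +12.95778°, λ = -52.54139°
MAG-75→CS8: c = 0.142955 rad, d = 911.79 km
CS8→V-87: c = 0.291778 rad, d = 1861.00 km
V-87→MOOR-95: c = 0.297460 rad, d = 1897.24 km
Total = 911.79 + 1861.00 + 1897.24 = 4670.03 km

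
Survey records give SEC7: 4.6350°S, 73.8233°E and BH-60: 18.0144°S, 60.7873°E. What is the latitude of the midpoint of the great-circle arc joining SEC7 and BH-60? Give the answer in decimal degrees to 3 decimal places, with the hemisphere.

11.396°S

Bx = cos φ₂ cos Δλ = 0.926471,  By = cos φ₂ sin Δλ = -0.214506
φₘ = atan2(sin φ₁ + sin φ₂, √((cos φ₁ + Bx)² + By²)) = -11.39641°
λₘ = λ₁ + atan2(By, cos φ₁ + Bx) = 67.45907°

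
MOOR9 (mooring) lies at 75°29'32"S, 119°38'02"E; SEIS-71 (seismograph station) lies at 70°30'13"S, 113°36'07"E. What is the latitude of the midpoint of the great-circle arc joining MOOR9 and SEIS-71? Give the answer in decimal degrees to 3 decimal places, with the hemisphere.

73.020°S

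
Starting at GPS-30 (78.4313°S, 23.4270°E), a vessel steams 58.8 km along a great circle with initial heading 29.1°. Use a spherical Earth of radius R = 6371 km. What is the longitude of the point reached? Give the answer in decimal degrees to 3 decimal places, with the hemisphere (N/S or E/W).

δ = d/R = 58.8/6371 = 0.009229 rad
φ₂ = arcsin(sin φ₁ cos δ + cos φ₁ sin δ cos θ)
   = arcsin(-0.97968·0.99996 + 0.20054·0.00923·0.87377) = -77.96654°
λ₂ = λ₁ + atan2(sin θ sin δ cos φ₁, cos δ − sin φ₁ sin φ₂) = 24.66063°

24.661°E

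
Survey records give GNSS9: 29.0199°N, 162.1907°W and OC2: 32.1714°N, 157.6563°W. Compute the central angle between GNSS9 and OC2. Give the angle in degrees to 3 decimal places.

5.016°

Δφ = 3.1515°,  Δλ = 4.5344°
a = sin²(Δφ/2) + cos φ₁ cos φ₂ sin²(Δλ/2) = 0.001915
c = 2·arcsin(√a) = 0.087539 rad = 5.0156°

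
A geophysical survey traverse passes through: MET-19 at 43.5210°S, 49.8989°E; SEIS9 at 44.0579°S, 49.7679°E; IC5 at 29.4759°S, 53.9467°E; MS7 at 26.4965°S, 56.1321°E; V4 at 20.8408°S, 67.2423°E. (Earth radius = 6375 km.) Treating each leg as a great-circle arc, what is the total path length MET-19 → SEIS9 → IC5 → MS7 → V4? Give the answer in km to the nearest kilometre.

3414 km

MET-19→SEIS9: c = 0.009515 rad, d = 60.66 km
SEIS9→IC5: c = 0.261028 rad, d = 1664.06 km
IC5→MS7: c = 0.061952 rad, d = 394.94 km
MS7→V4: c = 0.203048 rad, d = 1294.43 km
Total = 60.66 + 1664.06 + 394.94 + 1294.43 = 3414.09 km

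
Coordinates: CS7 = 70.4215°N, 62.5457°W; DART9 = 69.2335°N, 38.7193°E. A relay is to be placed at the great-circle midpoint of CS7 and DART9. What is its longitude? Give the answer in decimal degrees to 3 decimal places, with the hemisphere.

9.943°W

Bx = cos φ₂ cos Δλ = -0.069262,  By = cos φ₂ sin Δλ = 0.347729
φₘ = atan2(sin φ₁ + sin φ₂, √((cos φ₁ + Bx)² + By²)) = 76.87506°
λₘ = λ₁ + atan2(By, cos φ₁ + Bx) = -9.94326°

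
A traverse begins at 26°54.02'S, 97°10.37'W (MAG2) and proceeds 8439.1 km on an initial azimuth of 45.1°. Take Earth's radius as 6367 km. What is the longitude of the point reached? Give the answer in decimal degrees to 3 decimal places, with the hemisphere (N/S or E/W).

MAG2: φ = -26.90033°, λ = -97.17283°
δ = d/R = 8439.1/6367 = 1.325444 rad
φ₂ = arcsin(sin φ₁ cos δ + cos φ₁ sin δ cos θ)
   = arcsin(-0.45244·0.24290 + 0.89179·0.97005·0.70587) = 30.04920°
λ₂ = λ₁ + atan2(sin θ sin δ cos φ₁, cos δ − sin φ₁ sin φ₂) = -44.62899°

44.629°W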